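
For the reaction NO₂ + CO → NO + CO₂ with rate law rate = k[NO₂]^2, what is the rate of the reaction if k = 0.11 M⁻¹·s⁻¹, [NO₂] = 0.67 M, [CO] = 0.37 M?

0.04938 M/s

Step 1: The rate law is rate = k[NO₂]^2
Step 2: Note that the rate does not depend on [CO] (zero order in CO).
Step 3: rate = 0.11 × (0.67)^2 = 0.049379 M/s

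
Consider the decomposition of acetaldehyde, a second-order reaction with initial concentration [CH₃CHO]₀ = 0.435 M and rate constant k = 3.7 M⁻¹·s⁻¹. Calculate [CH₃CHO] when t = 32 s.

0.008285 M

Step 1: For a second-order reaction: 1/[CH₃CHO] = 1/[CH₃CHO]₀ + kt
Step 2: 1/[CH₃CHO] = 1/0.435 + 3.7 × 32
Step 3: 1/[CH₃CHO] = 2.299 + 118.4 = 120.7
Step 4: [CH₃CHO] = 1/120.7 = 0.008285 M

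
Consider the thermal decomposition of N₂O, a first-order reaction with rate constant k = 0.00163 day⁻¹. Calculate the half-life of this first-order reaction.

425.2 day

Step 1: For a first-order reaction, t₁/₂ = ln(2)/k
Step 2: t₁/₂ = ln(2)/0.00163
Step 3: t₁/₂ = 0.6931/0.00163 = 425.2 day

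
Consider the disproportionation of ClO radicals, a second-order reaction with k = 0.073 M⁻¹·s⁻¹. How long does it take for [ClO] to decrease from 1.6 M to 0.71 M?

10.73 s

Step 1: For second-order: t = (1/[ClO] - 1/[ClO]₀)/k
Step 2: t = (1/0.71 - 1/1.6)/0.073
Step 3: t = (1.408 - 0.625)/0.073
Step 4: t = 0.7835/0.073 = 10.73 s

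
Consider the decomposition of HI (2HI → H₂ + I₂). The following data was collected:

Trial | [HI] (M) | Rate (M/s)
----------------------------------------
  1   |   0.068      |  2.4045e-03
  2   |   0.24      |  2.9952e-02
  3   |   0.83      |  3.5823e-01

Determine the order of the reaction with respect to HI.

second order (2)

Step 1: Compare trials to find order n where rate₂/rate₁ = ([HI]₂/[HI]₁)^n
Step 2: rate₂/rate₁ = 2.9952e-02/2.4045e-03 = 12.46
Step 3: [HI]₂/[HI]₁ = 0.24/0.068 = 3.529
Step 4: n = ln(12.46)/ln(3.529) = 2.00 ≈ 2
Step 5: The reaction is second order in HI.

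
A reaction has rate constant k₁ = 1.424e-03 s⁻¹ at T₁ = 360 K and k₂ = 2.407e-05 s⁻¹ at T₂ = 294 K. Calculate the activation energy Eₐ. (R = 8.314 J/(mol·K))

54.4 kJ/mol

Step 1: Use the two-temperature Arrhenius form: ln(k₂/k₁) = -Eₐ/R × (1/T₂ - 1/T₁)
Step 2: ln(k₂/k₁) = ln(2.407e-05/1.424e-03) = ln(0.0169031) = -4.08026
Step 3: 1/T₂ - 1/T₁ = 1/294 - 1/360 = 6.235828e-04 K⁻¹
Step 4: Eₐ = -R × ln(k₂/k₁) / (1/T₂ - 1/T₁) = -8.314 × -4.08026 / 6.235828e-04
Step 5: Eₐ = 5.4401e+04 J/mol = 54.4 kJ/mol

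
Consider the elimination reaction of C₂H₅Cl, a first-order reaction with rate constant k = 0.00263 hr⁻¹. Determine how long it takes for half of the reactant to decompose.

263.6 hr

Step 1: For a first-order reaction, t₁/₂ = ln(2)/k
Step 2: t₁/₂ = ln(2)/0.00263
Step 3: t₁/₂ = 0.6931/0.00263 = 263.6 hr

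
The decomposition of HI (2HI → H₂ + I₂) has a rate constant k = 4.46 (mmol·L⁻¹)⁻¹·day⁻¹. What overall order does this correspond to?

second order (2)

Step 1: The units of k for an nth-order reaction are (concentration)^(1-n)·(time)⁻¹.
Step 2: Here k has units (mmol·L⁻¹)⁻¹·day⁻¹, so the concentration exponent is -1.
Step 3: 1 - n = -1 ⇒ n = 2. The reaction is second order.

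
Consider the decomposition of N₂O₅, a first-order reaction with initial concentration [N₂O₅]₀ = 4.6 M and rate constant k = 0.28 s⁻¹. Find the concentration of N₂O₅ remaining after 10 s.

0.2797 M

Step 1: For a first-order reaction: [N₂O₅] = [N₂O₅]₀ × e^(-kt)
Step 2: [N₂O₅] = 4.6 × e^(-0.28 × 10)
Step 3: [N₂O₅] = 4.6 × e^(-2.8)
Step 4: [N₂O₅] = 4.6 × 0.0608101 = 0.2797 M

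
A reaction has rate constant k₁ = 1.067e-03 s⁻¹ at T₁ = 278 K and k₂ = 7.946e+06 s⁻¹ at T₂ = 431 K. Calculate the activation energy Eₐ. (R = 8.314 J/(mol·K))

148.0 kJ/mol

Step 1: Use the two-temperature Arrhenius form: ln(k₂/k₁) = -Eₐ/R × (1/T₂ - 1/T₁)
Step 2: ln(k₂/k₁) = ln(7.946e+06/1.067e-03) = ln(7.44705e+09) = 22.7311
Step 3: 1/T₂ - 1/T₁ = 1/431 - 1/278 = -1.276937e-03 K⁻¹
Step 4: Eₐ = -R × ln(k₂/k₁) / (1/T₂ - 1/T₁) = -8.314 × 22.7311 / -1.276937e-03
Step 5: Eₐ = 1.4800e+05 J/mol = 148.0 kJ/mol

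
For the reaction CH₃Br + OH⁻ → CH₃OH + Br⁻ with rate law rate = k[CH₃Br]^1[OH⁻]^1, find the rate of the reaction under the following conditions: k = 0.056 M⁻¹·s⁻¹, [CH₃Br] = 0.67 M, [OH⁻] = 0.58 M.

0.02176 M/s

Step 1: The rate law is rate = k[CH₃Br]^1[OH⁻]^1
Step 2: Substitute: rate = 0.056 × (0.67)^1 × (0.58)^1
Step 3: rate = 0.056 × 0.67 × 0.58 = 0.0217616 M/s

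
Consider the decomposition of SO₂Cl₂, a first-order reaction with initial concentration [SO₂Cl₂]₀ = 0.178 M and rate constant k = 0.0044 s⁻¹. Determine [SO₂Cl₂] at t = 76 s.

0.1274 M

Step 1: For a first-order reaction: [SO₂Cl₂] = [SO₂Cl₂]₀ × e^(-kt)
Step 2: [SO₂Cl₂] = 0.178 × e^(-0.0044 × 76)
Step 3: [SO₂Cl₂] = 0.178 × e^(-0.3344)
Step 4: [SO₂Cl₂] = 0.178 × 0.715767 = 0.1274 M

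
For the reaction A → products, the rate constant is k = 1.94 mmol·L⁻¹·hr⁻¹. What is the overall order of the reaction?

zeroth order (0)

Step 1: The units of k for an nth-order reaction are (concentration)^(1-n)·(time)⁻¹.
Step 2: Here k has units mmol·L⁻¹·hr⁻¹, so the concentration exponent is 1.
Step 3: 1 - n = 1 ⇒ n = 0. The reaction is zeroth order.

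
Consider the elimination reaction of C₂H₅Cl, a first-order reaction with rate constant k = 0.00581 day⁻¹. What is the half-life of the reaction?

119.3 day

Step 1: For a first-order reaction, t₁/₂ = ln(2)/k
Step 2: t₁/₂ = ln(2)/0.00581
Step 3: t₁/₂ = 0.6931/0.00581 = 119.3 day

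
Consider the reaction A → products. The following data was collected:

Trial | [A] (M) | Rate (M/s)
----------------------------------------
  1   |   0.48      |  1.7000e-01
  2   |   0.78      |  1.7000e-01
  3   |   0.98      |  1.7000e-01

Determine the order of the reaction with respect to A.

zeroth order (0)

Step 1: Compare trials - when concentration changes, rate stays constant.
Step 2: rate₂/rate₁ = 1.7000e-01/1.7000e-01 = 1
Step 3: [A]₂/[A]₁ = 0.78/0.48 = 1.625
Step 4: Since rate ratio ≈ (conc ratio)^0, the reaction is zeroth order.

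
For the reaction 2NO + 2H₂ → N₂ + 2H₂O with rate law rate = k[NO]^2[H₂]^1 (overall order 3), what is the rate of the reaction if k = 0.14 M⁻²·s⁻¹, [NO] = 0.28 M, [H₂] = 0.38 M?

0.004171 M/s

Step 1: The rate law is rate = k[NO]^2[H₂]^1, overall order = 2+1 = 3
Step 2: Substitute values: rate = 0.14 × (0.28)^2 × (0.38)^1
Step 3: rate = 0.14 × 0.0784 × 0.38 = 0.00417088 M/s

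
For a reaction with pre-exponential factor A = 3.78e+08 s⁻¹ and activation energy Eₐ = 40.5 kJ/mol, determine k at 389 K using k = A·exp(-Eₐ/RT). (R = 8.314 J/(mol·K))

1.38e+03 s⁻¹

Step 1: Use the Arrhenius equation: k = A × exp(-Eₐ/RT)
Step 2: Convert Eₐ to J/mol: 40.5 kJ/mol = 40500 J/mol
Step 3: Calculate the exponent: -Eₐ/(RT) = -40500/(8.314 × 389) = -12.52263
Step 4: k = 3.78e+08 × exp(-12.52263)
Step 5: k = 3.78e+08 × 3.64327e-06 = 1.3772e+03 s⁻¹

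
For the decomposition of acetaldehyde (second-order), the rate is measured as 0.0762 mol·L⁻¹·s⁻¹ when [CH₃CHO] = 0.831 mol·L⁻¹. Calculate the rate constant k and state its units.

0.1103 (mol·L⁻¹)⁻¹·s⁻¹

Step 1: rate = k[CH₃CHO]^2, so k = rate / [CH₃CHO]^2.
Step 2: k = 0.0762 / (0.831)^2 = 0.0762 / 0.6906.
Step 3: k = 0.1103 (mol·L⁻¹)⁻¹·s⁻¹.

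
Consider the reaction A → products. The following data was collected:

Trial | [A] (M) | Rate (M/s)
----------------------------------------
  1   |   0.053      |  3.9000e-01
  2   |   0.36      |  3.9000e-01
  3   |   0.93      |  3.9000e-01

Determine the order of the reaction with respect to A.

zeroth order (0)

Step 1: Compare trials - when concentration changes, rate stays constant.
Step 2: rate₂/rate₁ = 3.9000e-01/3.9000e-01 = 1
Step 3: [A]₂/[A]₁ = 0.36/0.053 = 6.792
Step 4: Since rate ratio ≈ (conc ratio)^0, the reaction is zeroth order.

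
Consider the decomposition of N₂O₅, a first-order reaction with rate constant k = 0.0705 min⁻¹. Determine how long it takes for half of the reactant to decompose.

9.832 min

Step 1: For a first-order reaction, t₁/₂ = ln(2)/k
Step 2: t₁/₂ = ln(2)/0.0705
Step 3: t₁/₂ = 0.6931/0.0705 = 9.832 min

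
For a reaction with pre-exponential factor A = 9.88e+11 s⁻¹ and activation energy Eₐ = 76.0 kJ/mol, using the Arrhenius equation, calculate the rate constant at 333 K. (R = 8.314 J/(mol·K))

1.18e+00 s⁻¹

Step 1: Use the Arrhenius equation: k = A × exp(-Eₐ/RT)
Step 2: Convert Eₐ to J/mol: 76.0 kJ/mol = 76000 J/mol
Step 3: Calculate the exponent: -Eₐ/(RT) = -76000/(8.314 × 333) = -27.45107
Step 4: k = 9.88e+11 × exp(-27.45107)
Step 5: k = 9.88e+11 × 1.19716e-12 = 1.1828e+00 s⁻¹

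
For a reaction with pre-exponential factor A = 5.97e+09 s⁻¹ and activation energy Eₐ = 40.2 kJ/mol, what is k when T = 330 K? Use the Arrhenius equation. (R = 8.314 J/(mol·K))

2.59e+03 s⁻¹

Step 1: Use the Arrhenius equation: k = A × exp(-Eₐ/RT)
Step 2: Convert Eₐ to J/mol: 40.2 kJ/mol = 40200 J/mol
Step 3: Calculate the exponent: -Eₐ/(RT) = -40200/(8.314 × 330) = -14.65217
Step 4: k = 5.97e+09 × exp(-14.65217)
Step 5: k = 5.97e+09 × 4.33155e-07 = 2.5859e+03 s⁻¹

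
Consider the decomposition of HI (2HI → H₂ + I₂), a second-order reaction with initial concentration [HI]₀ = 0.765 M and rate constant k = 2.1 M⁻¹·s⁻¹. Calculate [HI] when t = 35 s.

0.01337 M

Step 1: For a second-order reaction: 1/[HI] = 1/[HI]₀ + kt
Step 2: 1/[HI] = 1/0.765 + 2.1 × 35
Step 3: 1/[HI] = 1.307 + 73.5 = 74.81
Step 4: [HI] = 1/74.81 = 0.01337 M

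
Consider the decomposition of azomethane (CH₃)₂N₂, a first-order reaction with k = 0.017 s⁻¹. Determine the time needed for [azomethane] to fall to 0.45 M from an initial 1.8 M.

81.55 s

Step 1: For first-order: t = ln([azomethane]₀/[azomethane])/k
Step 2: t = ln(1.8/0.45)/0.017
Step 3: t = ln(4)/0.017
Step 4: t = 1.386/0.017 = 81.55 s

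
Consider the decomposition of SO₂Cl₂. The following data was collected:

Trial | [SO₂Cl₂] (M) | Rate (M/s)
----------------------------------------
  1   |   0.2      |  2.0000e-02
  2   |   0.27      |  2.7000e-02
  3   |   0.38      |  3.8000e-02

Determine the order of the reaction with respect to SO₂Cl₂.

first order (1)

Step 1: Compare trials to find order n where rate₂/rate₁ = ([SO₂Cl₂]₂/[SO₂Cl₂]₁)^n
Step 2: rate₂/rate₁ = 2.7000e-02/2.0000e-02 = 1.35
Step 3: [SO₂Cl₂]₂/[SO₂Cl₂]₁ = 0.27/0.2 = 1.35
Step 4: n = ln(1.35)/ln(1.35) = 1.00 ≈ 1
Step 5: The reaction is first order in SO₂Cl₂.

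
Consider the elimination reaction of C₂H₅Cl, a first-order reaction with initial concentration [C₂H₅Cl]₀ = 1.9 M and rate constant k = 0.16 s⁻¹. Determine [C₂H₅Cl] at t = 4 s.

1.002 M

Step 1: For a first-order reaction: [C₂H₅Cl] = [C₂H₅Cl]₀ × e^(-kt)
Step 2: [C₂H₅Cl] = 1.9 × e^(-0.16 × 4)
Step 3: [C₂H₅Cl] = 1.9 × e^(-0.64)
Step 4: [C₂H₅Cl] = 1.9 × 0.527292 = 1.002 M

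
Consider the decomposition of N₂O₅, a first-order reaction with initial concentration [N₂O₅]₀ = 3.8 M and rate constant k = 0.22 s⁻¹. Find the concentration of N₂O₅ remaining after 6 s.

1.015 M

Step 1: For a first-order reaction: [N₂O₅] = [N₂O₅]₀ × e^(-kt)
Step 2: [N₂O₅] = 3.8 × e^(-0.22 × 6)
Step 3: [N₂O₅] = 3.8 × e^(-1.32)
Step 4: [N₂O₅] = 3.8 × 0.267135 = 1.015 M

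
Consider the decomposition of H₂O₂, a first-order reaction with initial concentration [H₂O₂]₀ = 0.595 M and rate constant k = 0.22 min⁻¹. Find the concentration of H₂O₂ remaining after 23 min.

0.003776 M

Step 1: For a first-order reaction: [H₂O₂] = [H₂O₂]₀ × e^(-kt)
Step 2: [H₂O₂] = 0.595 × e^(-0.22 × 23)
Step 3: [H₂O₂] = 0.595 × e^(-5.06)
Step 4: [H₂O₂] = 0.595 × 0.00634556 = 0.003776 M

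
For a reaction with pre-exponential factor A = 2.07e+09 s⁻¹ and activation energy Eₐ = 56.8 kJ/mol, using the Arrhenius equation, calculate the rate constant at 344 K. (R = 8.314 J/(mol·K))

4.91e+00 s⁻¹

Step 1: Use the Arrhenius equation: k = A × exp(-Eₐ/RT)
Step 2: Convert Eₐ to J/mol: 56.8 kJ/mol = 56800 J/mol
Step 3: Calculate the exponent: -Eₐ/(RT) = -56800/(8.314 × 344) = -19.86003
Step 4: k = 2.07e+09 × exp(-19.86003)
Step 5: k = 2.07e+09 × 2.37082e-09 = 4.9076e+00 s⁻¹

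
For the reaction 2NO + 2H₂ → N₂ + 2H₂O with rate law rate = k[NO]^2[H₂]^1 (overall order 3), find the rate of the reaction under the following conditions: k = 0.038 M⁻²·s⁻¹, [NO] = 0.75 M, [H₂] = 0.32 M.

0.00684 M/s

Step 1: The rate law is rate = k[NO]^2[H₂]^1, overall order = 2+1 = 3
Step 2: Substitute values: rate = 0.038 × (0.75)^2 × (0.32)^1
Step 3: rate = 0.038 × 0.5625 × 0.32 = 0.00684 M/s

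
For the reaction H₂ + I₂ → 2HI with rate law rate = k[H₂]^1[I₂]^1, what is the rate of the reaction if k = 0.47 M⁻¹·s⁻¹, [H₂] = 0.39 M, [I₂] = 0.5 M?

0.09165 M/s

Step 1: The rate law is rate = k[H₂]^1[I₂]^1
Step 2: Substitute: rate = 0.47 × (0.39)^1 × (0.5)^1
Step 3: rate = 0.47 × 0.39 × 0.5 = 0.09165 M/s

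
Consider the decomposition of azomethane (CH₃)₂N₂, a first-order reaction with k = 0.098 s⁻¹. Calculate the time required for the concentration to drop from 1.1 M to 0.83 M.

2.874 s

Step 1: For first-order: t = ln([azomethane]₀/[azomethane])/k
Step 2: t = ln(1.1/0.83)/0.098
Step 3: t = ln(1.325)/0.098
Step 4: t = 0.2816/0.098 = 2.874 s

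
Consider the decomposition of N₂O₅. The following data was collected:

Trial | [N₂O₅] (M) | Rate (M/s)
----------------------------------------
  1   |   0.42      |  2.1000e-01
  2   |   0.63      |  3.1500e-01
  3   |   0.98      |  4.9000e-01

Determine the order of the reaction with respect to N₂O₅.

first order (1)

Step 1: Compare trials to find order n where rate₂/rate₁ = ([N₂O₅]₂/[N₂O₅]₁)^n
Step 2: rate₂/rate₁ = 3.1500e-01/2.1000e-01 = 1.5
Step 3: [N₂O₅]₂/[N₂O₅]₁ = 0.63/0.42 = 1.5
Step 4: n = ln(1.5)/ln(1.5) = 1.00 ≈ 1
Step 5: The reaction is first order in N₂O₅.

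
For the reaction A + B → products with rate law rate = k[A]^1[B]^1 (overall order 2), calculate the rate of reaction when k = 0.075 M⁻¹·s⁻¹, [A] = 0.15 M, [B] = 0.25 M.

0.002812 M/s

Step 1: The rate law is rate = k[A]^1[B]^1, overall order = 1+1 = 2
Step 2: Substitute values: rate = 0.075 × (0.15)^1 × (0.25)^1
Step 3: rate = 0.075 × 0.15 × 0.25 = 0.0028125 M/s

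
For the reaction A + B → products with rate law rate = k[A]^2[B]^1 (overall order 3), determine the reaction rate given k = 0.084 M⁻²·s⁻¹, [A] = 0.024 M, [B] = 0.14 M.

6.774e-06 M/s

Step 1: The rate law is rate = k[A]^2[B]^1, overall order = 2+1 = 3
Step 2: Substitute values: rate = 0.084 × (0.024)^2 × (0.14)^1
Step 3: rate = 0.084 × 0.000576 × 0.14 = 6.77376e-06 M/s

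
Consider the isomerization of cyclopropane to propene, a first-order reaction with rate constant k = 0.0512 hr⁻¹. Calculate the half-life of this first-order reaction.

13.54 hr

Step 1: For a first-order reaction, t₁/₂ = ln(2)/k
Step 2: t₁/₂ = ln(2)/0.0512
Step 3: t₁/₂ = 0.6931/0.0512 = 13.54 hr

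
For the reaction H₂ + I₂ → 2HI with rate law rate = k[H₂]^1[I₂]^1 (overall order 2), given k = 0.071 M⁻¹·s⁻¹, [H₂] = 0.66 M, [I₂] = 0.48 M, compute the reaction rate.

0.02249 M/s

Step 1: The rate law is rate = k[H₂]^1[I₂]^1, overall order = 1+1 = 2
Step 2: Substitute values: rate = 0.071 × (0.66)^1 × (0.48)^1
Step 3: rate = 0.071 × 0.66 × 0.48 = 0.0224928 M/s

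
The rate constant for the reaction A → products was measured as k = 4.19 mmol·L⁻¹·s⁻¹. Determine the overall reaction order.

zeroth order (0)

Step 1: The units of k for an nth-order reaction are (concentration)^(1-n)·(time)⁻¹.
Step 2: Here k has units mmol·L⁻¹·s⁻¹, so the concentration exponent is 1.
Step 3: 1 - n = 1 ⇒ n = 0. The reaction is zeroth order.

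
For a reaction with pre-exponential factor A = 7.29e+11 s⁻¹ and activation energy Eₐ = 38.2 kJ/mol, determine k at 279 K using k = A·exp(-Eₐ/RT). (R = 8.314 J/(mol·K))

5.14e+04 s⁻¹

Step 1: Use the Arrhenius equation: k = A × exp(-Eₐ/RT)
Step 2: Convert Eₐ to J/mol: 38.2 kJ/mol = 38200 J/mol
Step 3: Calculate the exponent: -Eₐ/(RT) = -38200/(8.314 × 279) = -16.46831
Step 4: k = 7.29e+11 × exp(-16.46831)
Step 5: k = 7.29e+11 × 7.04537e-08 = 5.1361e+04 s⁻¹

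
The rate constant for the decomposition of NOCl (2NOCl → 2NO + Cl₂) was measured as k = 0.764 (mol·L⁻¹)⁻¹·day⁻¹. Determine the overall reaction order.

second order (2)

Step 1: The units of k for an nth-order reaction are (concentration)^(1-n)·(time)⁻¹.
Step 2: Here k has units (mol·L⁻¹)⁻¹·day⁻¹, so the concentration exponent is -1.
Step 3: 1 - n = -1 ⇒ n = 2. The reaction is second order.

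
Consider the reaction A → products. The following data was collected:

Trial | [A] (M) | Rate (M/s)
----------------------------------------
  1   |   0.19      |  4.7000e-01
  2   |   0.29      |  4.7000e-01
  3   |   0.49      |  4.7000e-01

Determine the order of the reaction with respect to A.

zeroth order (0)

Step 1: Compare trials - when concentration changes, rate stays constant.
Step 2: rate₂/rate₁ = 4.7000e-01/4.7000e-01 = 1
Step 3: [A]₂/[A]₁ = 0.29/0.19 = 1.526
Step 4: Since rate ratio ≈ (conc ratio)^0, the reaction is zeroth order.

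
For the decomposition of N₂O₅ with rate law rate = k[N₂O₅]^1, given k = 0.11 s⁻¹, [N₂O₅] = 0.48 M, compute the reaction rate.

0.0528 M/s

Step 1: Identify the rate law: rate = k[N₂O₅]^1
Step 2: Substitute values: rate = 0.11 × (0.48)^1
Step 3: Calculate: rate = 0.11 × 0.48 = 0.0528 M/s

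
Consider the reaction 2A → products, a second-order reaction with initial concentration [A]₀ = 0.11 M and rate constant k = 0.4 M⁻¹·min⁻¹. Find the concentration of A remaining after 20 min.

0.05851 M

Step 1: For a second-order reaction: 1/[A] = 1/[A]₀ + kt
Step 2: 1/[A] = 1/0.11 + 0.4 × 20
Step 3: 1/[A] = 9.091 + 8 = 17.09
Step 4: [A] = 1/17.09 = 0.05851 M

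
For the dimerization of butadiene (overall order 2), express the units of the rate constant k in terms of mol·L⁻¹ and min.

(mol·L⁻¹)⁻¹·min⁻¹

Step 1: For overall order n, rate = k × (concentration)^n.
Step 2: Rate has units mol·L⁻¹·min⁻¹; concentration term has units (mol·L⁻¹)^2.
Step 3: k = rate / (concentration)^n, so units of k = (mol·L⁻¹)^(1-2)·min⁻¹ = (mol·L⁻¹)⁻¹·min⁻¹.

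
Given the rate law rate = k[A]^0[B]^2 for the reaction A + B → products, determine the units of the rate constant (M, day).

M⁻¹·day⁻¹

Step 1: Overall order = 0 + 2 = 2.
Step 2: rate has units M·day⁻¹; [A]^0[B]^2 has units M^2.
Step 3: k = rate/([A]^0[B]^2), so units of k = M^(1-2)·day⁻¹ = M⁻¹·day⁻¹.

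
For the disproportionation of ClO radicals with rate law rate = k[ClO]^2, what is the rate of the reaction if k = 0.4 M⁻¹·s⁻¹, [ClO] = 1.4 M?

0.784 M/s

Step 1: Identify the rate law: rate = k[ClO]^2
Step 2: Substitute values: rate = 0.4 × (1.4)^2
Step 3: Calculate: rate = 0.4 × 1.96 = 0.784 M/s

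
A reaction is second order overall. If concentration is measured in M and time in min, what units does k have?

M⁻¹·min⁻¹

Step 1: For overall order n, rate = k × (concentration)^n.
Step 2: Rate has units M·min⁻¹; concentration term has units M^2.
Step 3: k = rate / (concentration)^n, so units of k = M^(1-2)·min⁻¹ = M⁻¹·min⁻¹.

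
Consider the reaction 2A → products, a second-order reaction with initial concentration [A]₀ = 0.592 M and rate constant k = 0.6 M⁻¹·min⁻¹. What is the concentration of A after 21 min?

0.06998 M

Step 1: For a second-order reaction: 1/[A] = 1/[A]₀ + kt
Step 2: 1/[A] = 1/0.592 + 0.6 × 21
Step 3: 1/[A] = 1.689 + 12.6 = 14.29
Step 4: [A] = 1/14.29 = 0.06998 M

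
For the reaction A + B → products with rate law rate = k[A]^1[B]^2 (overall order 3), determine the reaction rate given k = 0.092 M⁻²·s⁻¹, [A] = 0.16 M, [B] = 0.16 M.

0.0003768 M/s

Step 1: The rate law is rate = k[A]^1[B]^2, overall order = 1+2 = 3
Step 2: Substitute values: rate = 0.092 × (0.16)^1 × (0.16)^2
Step 3: rate = 0.092 × 0.16 × 0.0256 = 0.000376832 M/s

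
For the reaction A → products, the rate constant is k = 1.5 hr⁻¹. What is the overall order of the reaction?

first order (1)

Step 1: The units of k for an nth-order reaction are (concentration)^(1-n)·(time)⁻¹.
Step 2: Here k has units hr⁻¹, so the concentration exponent is 0.
Step 3: 1 - n = 0 ⇒ n = 1. The reaction is first order.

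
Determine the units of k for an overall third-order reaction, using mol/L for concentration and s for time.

(mol/L)⁻²·s⁻¹

Step 1: For overall order n, rate = k × (concentration)^n.
Step 2: Rate has units mol/L·s⁻¹; concentration term has units (mol/L)^3.
Step 3: k = rate / (concentration)^n, so units of k = (mol/L)^(1-3)·s⁻¹ = (mol/L)⁻²·s⁻¹.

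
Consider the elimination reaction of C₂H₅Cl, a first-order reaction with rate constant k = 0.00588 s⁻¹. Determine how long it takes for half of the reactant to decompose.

117.9 s

Step 1: For a first-order reaction, t₁/₂ = ln(2)/k
Step 2: t₁/₂ = ln(2)/0.00588
Step 3: t₁/₂ = 0.6931/0.00588 = 117.9 s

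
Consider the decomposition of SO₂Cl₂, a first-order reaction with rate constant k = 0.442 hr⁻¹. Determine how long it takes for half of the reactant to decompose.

1.568 hr

Step 1: For a first-order reaction, t₁/₂ = ln(2)/k
Step 2: t₁/₂ = ln(2)/0.442
Step 3: t₁/₂ = 0.6931/0.442 = 1.568 hr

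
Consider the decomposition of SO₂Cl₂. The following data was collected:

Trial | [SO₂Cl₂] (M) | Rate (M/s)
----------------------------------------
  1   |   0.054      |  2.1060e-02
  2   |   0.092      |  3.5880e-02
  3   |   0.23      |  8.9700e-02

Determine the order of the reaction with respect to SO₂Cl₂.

first order (1)

Step 1: Compare trials to find order n where rate₂/rate₁ = ([SO₂Cl₂]₂/[SO₂Cl₂]₁)^n
Step 2: rate₂/rate₁ = 3.5880e-02/2.1060e-02 = 1.704
Step 3: [SO₂Cl₂]₂/[SO₂Cl₂]₁ = 0.092/0.054 = 1.704
Step 4: n = ln(1.704)/ln(1.704) = 1.00 ≈ 1
Step 5: The reaction is first order in SO₂Cl₂.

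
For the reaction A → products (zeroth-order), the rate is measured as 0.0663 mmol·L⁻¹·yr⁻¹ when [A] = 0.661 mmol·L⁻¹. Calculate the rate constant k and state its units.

0.0663 mmol·L⁻¹·yr⁻¹

Step 1: For a zeroth-order reaction, rate = k (independent of concentration).
Step 2: k = rate = 0.0663 mmol·L⁻¹·yr⁻¹.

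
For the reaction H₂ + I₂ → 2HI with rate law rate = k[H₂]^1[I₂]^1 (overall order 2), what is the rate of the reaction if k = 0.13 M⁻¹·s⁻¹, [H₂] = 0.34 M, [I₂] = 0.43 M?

0.01901 M/s

Step 1: The rate law is rate = k[H₂]^1[I₂]^1, overall order = 1+1 = 2
Step 2: Substitute values: rate = 0.13 × (0.34)^1 × (0.43)^1
Step 3: rate = 0.13 × 0.34 × 0.43 = 0.019006 M/s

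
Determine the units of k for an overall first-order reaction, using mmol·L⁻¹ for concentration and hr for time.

hr⁻¹

Step 1: For overall order n, rate = k × (concentration)^n.
Step 2: Rate has units mmol·L⁻¹·hr⁻¹; concentration term has units (mmol·L⁻¹)^1.
Step 3: k = rate / (concentration)^n, so units of k = (mmol·L⁻¹)^(1-1)·hr⁻¹ = hr⁻¹.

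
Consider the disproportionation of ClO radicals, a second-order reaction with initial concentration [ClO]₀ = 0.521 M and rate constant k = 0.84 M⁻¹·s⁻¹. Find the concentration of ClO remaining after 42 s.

0.02688 M

Step 1: For a second-order reaction: 1/[ClO] = 1/[ClO]₀ + kt
Step 2: 1/[ClO] = 1/0.521 + 0.84 × 42
Step 3: 1/[ClO] = 1.919 + 35.28 = 37.2
Step 4: [ClO] = 1/37.2 = 0.02688 M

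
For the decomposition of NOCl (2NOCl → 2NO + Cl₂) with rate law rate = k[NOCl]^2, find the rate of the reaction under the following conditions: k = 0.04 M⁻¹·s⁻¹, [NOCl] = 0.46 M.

0.008464 M/s

Step 1: Identify the rate law: rate = k[NOCl]^2
Step 2: Substitute values: rate = 0.04 × (0.46)^2
Step 3: Calculate: rate = 0.04 × 0.2116 = 0.008464 M/s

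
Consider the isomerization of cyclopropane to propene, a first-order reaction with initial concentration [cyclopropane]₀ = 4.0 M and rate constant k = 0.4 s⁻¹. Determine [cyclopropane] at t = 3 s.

1.205 M

Step 1: For a first-order reaction: [cyclopropane] = [cyclopropane]₀ × e^(-kt)
Step 2: [cyclopropane] = 4.0 × e^(-0.4 × 3)
Step 3: [cyclopropane] = 4.0 × e^(-1.2)
Step 4: [cyclopropane] = 4.0 × 0.301194 = 1.205 M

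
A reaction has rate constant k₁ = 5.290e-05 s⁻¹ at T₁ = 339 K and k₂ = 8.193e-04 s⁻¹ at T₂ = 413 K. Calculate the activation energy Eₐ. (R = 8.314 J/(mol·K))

43.1 kJ/mol

Step 1: Use the two-temperature Arrhenius form: ln(k₂/k₁) = -Eₐ/R × (1/T₂ - 1/T₁)
Step 2: ln(k₂/k₁) = ln(8.193e-04/5.290e-05) = ln(15.4877) = 2.74005
Step 3: 1/T₂ - 1/T₁ = 1/413 - 1/339 = -5.285450e-04 K⁻¹
Step 4: Eₐ = -R × ln(k₂/k₁) / (1/T₂ - 1/T₁) = -8.314 × 2.74005 / -5.285450e-04
Step 5: Eₐ = 4.3101e+04 J/mol = 43.1 kJ/mol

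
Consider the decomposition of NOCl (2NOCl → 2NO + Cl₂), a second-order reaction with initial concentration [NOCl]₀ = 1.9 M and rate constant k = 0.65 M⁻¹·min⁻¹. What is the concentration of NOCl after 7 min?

0.197 M

Step 1: For a second-order reaction: 1/[NOCl] = 1/[NOCl]₀ + kt
Step 2: 1/[NOCl] = 1/1.9 + 0.65 × 7
Step 3: 1/[NOCl] = 0.5263 + 4.55 = 5.076
Step 4: [NOCl] = 1/5.076 = 0.197 M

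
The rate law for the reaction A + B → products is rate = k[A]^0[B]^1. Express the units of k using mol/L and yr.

yr⁻¹

Step 1: Overall order = 0 + 1 = 1.
Step 2: rate has units mol/L·yr⁻¹; [A]^0[B]^1 has units (mol/L)^1.
Step 3: k = rate/([A]^0[B]^1), so units of k = (mol/L)^(1-1)·yr⁻¹ = yr⁻¹.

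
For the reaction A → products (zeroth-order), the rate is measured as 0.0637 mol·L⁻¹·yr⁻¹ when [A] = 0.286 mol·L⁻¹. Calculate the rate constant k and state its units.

0.0637 mol·L⁻¹·yr⁻¹

Step 1: For a zeroth-order reaction, rate = k (independent of concentration).
Step 2: k = rate = 0.0637 mol·L⁻¹·yr⁻¹.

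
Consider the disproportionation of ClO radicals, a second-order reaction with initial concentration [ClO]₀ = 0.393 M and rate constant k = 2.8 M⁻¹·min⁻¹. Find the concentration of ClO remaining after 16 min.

0.02112 M

Step 1: For a second-order reaction: 1/[ClO] = 1/[ClO]₀ + kt
Step 2: 1/[ClO] = 1/0.393 + 2.8 × 16
Step 3: 1/[ClO] = 2.545 + 44.8 = 47.34
Step 4: [ClO] = 1/47.34 = 0.02112 M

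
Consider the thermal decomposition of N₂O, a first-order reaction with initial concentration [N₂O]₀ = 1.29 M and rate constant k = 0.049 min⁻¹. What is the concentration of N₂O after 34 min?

0.2438 M

Step 1: For a first-order reaction: [N₂O] = [N₂O]₀ × e^(-kt)
Step 2: [N₂O] = 1.29 × e^(-0.049 × 34)
Step 3: [N₂O] = 1.29 × e^(-1.666)
Step 4: [N₂O] = 1.29 × 0.189002 = 0.2438 M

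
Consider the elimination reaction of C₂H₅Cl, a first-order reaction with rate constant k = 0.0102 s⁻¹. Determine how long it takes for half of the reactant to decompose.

67.96 s

Step 1: For a first-order reaction, t₁/₂ = ln(2)/k
Step 2: t₁/₂ = ln(2)/0.0102
Step 3: t₁/₂ = 0.6931/0.0102 = 67.96 s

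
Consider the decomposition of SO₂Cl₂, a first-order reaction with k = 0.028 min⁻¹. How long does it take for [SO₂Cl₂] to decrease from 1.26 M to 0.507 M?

32.51 min

Step 1: For first-order: t = ln([SO₂Cl₂]₀/[SO₂Cl₂])/k
Step 2: t = ln(1.26/0.507)/0.028
Step 3: t = ln(2.485)/0.028
Step 4: t = 0.9104/0.028 = 32.51 min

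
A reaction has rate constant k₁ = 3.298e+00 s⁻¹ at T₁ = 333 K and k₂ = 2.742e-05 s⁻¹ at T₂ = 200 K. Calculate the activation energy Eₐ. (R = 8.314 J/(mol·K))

48.7 kJ/mol

Step 1: Use the two-temperature Arrhenius form: ln(k₂/k₁) = -Eₐ/R × (1/T₂ - 1/T₁)
Step 2: ln(k₂/k₁) = ln(2.742e-05/3.298e+00) = ln(8.31413e-06) = -11.6976
Step 3: 1/T₂ - 1/T₁ = 1/200 - 1/333 = 1.996997e-03 K⁻¹
Step 4: Eₐ = -R × ln(k₂/k₁) / (1/T₂ - 1/T₁) = -8.314 × -11.6976 / 1.996997e-03
Step 5: Eₐ = 4.8700e+04 J/mol = 48.7 kJ/mol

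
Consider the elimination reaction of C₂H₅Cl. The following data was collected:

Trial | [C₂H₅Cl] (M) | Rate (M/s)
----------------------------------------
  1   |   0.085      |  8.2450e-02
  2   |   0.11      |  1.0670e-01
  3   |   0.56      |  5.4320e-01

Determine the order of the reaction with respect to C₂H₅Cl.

first order (1)

Step 1: Compare trials to find order n where rate₂/rate₁ = ([C₂H₅Cl]₂/[C₂H₅Cl]₁)^n
Step 2: rate₂/rate₁ = 1.0670e-01/8.2450e-02 = 1.294
Step 3: [C₂H₅Cl]₂/[C₂H₅Cl]₁ = 0.11/0.085 = 1.294
Step 4: n = ln(1.294)/ln(1.294) = 1.00 ≈ 1
Step 5: The reaction is first order in C₂H₅Cl.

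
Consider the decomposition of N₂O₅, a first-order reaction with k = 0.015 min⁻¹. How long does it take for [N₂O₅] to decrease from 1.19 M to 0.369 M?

78.06 min

Step 1: For first-order: t = ln([N₂O₅]₀/[N₂O₅])/k
Step 2: t = ln(1.19/0.369)/0.015
Step 3: t = ln(3.225)/0.015
Step 4: t = 1.171/0.015 = 78.06 min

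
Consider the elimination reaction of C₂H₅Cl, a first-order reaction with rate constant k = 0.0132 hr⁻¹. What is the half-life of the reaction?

52.51 hr

Step 1: For a first-order reaction, t₁/₂ = ln(2)/k
Step 2: t₁/₂ = ln(2)/0.0132
Step 3: t₁/₂ = 0.6931/0.0132 = 52.51 hr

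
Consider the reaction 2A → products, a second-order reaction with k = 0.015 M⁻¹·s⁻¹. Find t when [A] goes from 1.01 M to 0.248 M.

202.8 s

Step 1: For second-order: t = (1/[A] - 1/[A]₀)/k
Step 2: t = (1/0.248 - 1/1.01)/0.015
Step 3: t = (4.032 - 0.9901)/0.015
Step 4: t = 3.042/0.015 = 202.8 s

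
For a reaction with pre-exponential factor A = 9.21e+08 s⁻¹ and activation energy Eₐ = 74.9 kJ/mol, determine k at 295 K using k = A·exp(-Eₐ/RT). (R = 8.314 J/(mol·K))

5.03e-05 s⁻¹

Step 1: Use the Arrhenius equation: k = A × exp(-Eₐ/RT)
Step 2: Convert Eₐ to J/mol: 74.9 kJ/mol = 74900 J/mol
Step 3: Calculate the exponent: -Eₐ/(RT) = -74900/(8.314 × 295) = -30.53865
Step 4: k = 9.21e+08 × exp(-30.53865)
Step 5: k = 9.21e+08 × 5.46051e-14 = 5.0291e-05 s⁻¹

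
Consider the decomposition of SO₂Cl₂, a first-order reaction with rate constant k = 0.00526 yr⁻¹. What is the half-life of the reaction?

131.8 yr

Step 1: For a first-order reaction, t₁/₂ = ln(2)/k
Step 2: t₁/₂ = ln(2)/0.00526
Step 3: t₁/₂ = 0.6931/0.00526 = 131.8 yr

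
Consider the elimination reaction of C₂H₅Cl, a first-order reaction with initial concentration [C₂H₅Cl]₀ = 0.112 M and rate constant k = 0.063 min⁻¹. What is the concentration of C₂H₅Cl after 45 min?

0.006576 M

Step 1: For a first-order reaction: [C₂H₅Cl] = [C₂H₅Cl]₀ × e^(-kt)
Step 2: [C₂H₅Cl] = 0.112 × e^(-0.063 × 45)
Step 3: [C₂H₅Cl] = 0.112 × e^(-2.835)
Step 4: [C₂H₅Cl] = 0.112 × 0.0587185 = 0.006576 M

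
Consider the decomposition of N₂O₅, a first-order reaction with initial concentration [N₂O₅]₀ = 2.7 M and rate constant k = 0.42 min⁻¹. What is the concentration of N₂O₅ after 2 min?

1.166 M

Step 1: For a first-order reaction: [N₂O₅] = [N₂O₅]₀ × e^(-kt)
Step 2: [N₂O₅] = 2.7 × e^(-0.42 × 2)
Step 3: [N₂O₅] = 2.7 × e^(-0.84)
Step 4: [N₂O₅] = 2.7 × 0.431711 = 1.166 M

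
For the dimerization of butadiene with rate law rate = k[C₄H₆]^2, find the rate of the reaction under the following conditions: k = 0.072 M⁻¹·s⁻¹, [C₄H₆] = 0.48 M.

0.01659 M/s

Step 1: Identify the rate law: rate = k[C₄H₆]^2
Step 2: Substitute values: rate = 0.072 × (0.48)^2
Step 3: Calculate: rate = 0.072 × 0.2304 = 0.0165888 M/s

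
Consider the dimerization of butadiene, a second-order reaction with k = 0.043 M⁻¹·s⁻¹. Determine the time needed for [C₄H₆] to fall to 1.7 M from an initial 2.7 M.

5.067 s

Step 1: For second-order: t = (1/[C₄H₆] - 1/[C₄H₆]₀)/k
Step 2: t = (1/1.7 - 1/2.7)/0.043
Step 3: t = (0.5882 - 0.3704)/0.043
Step 4: t = 0.2179/0.043 = 5.067 s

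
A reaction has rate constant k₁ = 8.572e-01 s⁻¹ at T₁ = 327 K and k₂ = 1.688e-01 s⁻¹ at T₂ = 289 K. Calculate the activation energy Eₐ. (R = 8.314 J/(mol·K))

33.6 kJ/mol

Step 1: Use the two-temperature Arrhenius form: ln(k₂/k₁) = -Eₐ/R × (1/T₂ - 1/T₁)
Step 2: ln(k₂/k₁) = ln(1.688e-01/8.572e-01) = ln(0.19692) = -1.62496
Step 3: 1/T₂ - 1/T₁ = 1/289 - 1/327 = 4.021036e-04 K⁻¹
Step 4: Eₐ = -R × ln(k₂/k₁) / (1/T₂ - 1/T₁) = -8.314 × -1.62496 / 4.021036e-04
Step 5: Eₐ = 3.3598e+04 J/mol = 33.6 kJ/mol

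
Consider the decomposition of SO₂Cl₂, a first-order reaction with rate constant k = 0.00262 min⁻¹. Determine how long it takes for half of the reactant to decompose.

264.6 min

Step 1: For a first-order reaction, t₁/₂ = ln(2)/k
Step 2: t₁/₂ = ln(2)/0.00262
Step 3: t₁/₂ = 0.6931/0.00262 = 264.6 min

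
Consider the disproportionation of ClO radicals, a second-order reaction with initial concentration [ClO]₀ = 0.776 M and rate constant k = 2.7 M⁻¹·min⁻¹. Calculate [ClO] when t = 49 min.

0.007486 M

Step 1: For a second-order reaction: 1/[ClO] = 1/[ClO]₀ + kt
Step 2: 1/[ClO] = 1/0.776 + 2.7 × 49
Step 3: 1/[ClO] = 1.289 + 132.3 = 133.6
Step 4: [ClO] = 1/133.6 = 0.007486 M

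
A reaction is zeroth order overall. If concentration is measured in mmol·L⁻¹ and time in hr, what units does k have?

mmol·L⁻¹·hr⁻¹

Step 1: For overall order n, rate = k × (concentration)^n.
Step 2: Rate has units mmol·L⁻¹·hr⁻¹; concentration term has units (mmol·L⁻¹)^0.
Step 3: k = rate / (concentration)^n, so units of k = (mmol·L⁻¹)^(1-0)·hr⁻¹ = mmol·L⁻¹·hr⁻¹.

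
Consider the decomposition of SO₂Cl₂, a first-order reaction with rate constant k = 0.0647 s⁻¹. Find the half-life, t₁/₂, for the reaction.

10.71 s

Step 1: For a first-order reaction, t₁/₂ = ln(2)/k
Step 2: t₁/₂ = ln(2)/0.0647
Step 3: t₁/₂ = 0.6931/0.0647 = 10.71 s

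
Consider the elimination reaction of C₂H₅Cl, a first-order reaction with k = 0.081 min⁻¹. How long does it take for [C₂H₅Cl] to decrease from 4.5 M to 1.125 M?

17.11 min

Step 1: For first-order: t = ln([C₂H₅Cl]₀/[C₂H₅Cl])/k
Step 2: t = ln(4.5/1.125)/0.081
Step 3: t = ln(4)/0.081
Step 4: t = 1.386/0.081 = 17.11 min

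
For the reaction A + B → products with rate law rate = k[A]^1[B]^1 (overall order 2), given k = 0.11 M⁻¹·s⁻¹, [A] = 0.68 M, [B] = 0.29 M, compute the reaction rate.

0.02169 M/s

Step 1: The rate law is rate = k[A]^1[B]^1, overall order = 1+1 = 2
Step 2: Substitute values: rate = 0.11 × (0.68)^1 × (0.29)^1
Step 3: rate = 0.11 × 0.68 × 0.29 = 0.021692 M/s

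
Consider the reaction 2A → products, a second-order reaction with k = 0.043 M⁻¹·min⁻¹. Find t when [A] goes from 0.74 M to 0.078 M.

266.7 min

Step 1: For second-order: t = (1/[A] - 1/[A]₀)/k
Step 2: t = (1/0.078 - 1/0.74)/0.043
Step 3: t = (12.82 - 1.351)/0.043
Step 4: t = 11.47/0.043 = 266.7 min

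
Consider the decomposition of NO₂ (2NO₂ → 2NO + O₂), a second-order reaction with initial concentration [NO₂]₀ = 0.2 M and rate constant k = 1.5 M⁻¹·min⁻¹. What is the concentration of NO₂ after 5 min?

0.08 M

Step 1: For a second-order reaction: 1/[NO₂] = 1/[NO₂]₀ + kt
Step 2: 1/[NO₂] = 1/0.2 + 1.5 × 5
Step 3: 1/[NO₂] = 5 + 7.5 = 12.5
Step 4: [NO₂] = 1/12.5 = 0.08 M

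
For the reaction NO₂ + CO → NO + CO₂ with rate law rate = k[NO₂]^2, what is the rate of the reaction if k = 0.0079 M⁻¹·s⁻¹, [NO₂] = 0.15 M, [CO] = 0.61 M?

0.0001778 M/s

Step 1: The rate law is rate = k[NO₂]^2
Step 2: Note that the rate does not depend on [CO] (zero order in CO).
Step 3: rate = 0.0079 × (0.15)^2 = 0.00017775 M/s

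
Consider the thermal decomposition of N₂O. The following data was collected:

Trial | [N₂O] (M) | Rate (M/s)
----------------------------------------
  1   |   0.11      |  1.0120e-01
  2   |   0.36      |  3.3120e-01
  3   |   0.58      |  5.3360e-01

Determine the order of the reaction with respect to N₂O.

first order (1)

Step 1: Compare trials to find order n where rate₂/rate₁ = ([N₂O]₂/[N₂O]₁)^n
Step 2: rate₂/rate₁ = 3.3120e-01/1.0120e-01 = 3.273
Step 3: [N₂O]₂/[N₂O]₁ = 0.36/0.11 = 3.273
Step 4: n = ln(3.273)/ln(3.273) = 1.00 ≈ 1
Step 5: The reaction is first order in N₂O.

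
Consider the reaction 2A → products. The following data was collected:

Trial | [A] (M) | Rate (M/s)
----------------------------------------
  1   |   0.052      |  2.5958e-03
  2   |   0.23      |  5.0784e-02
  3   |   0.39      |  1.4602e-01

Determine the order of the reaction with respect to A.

second order (2)

Step 1: Compare trials to find order n where rate₂/rate₁ = ([A]₂/[A]₁)^n
Step 2: rate₂/rate₁ = 5.0784e-02/2.5958e-03 = 19.56
Step 3: [A]₂/[A]₁ = 0.23/0.052 = 4.423
Step 4: n = ln(19.56)/ln(4.423) = 2.00 ≈ 2
Step 5: The reaction is second order in A.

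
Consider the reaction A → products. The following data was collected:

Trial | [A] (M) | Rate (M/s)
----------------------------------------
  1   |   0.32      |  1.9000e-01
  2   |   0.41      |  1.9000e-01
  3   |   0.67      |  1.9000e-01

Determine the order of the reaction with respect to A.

zeroth order (0)

Step 1: Compare trials - when concentration changes, rate stays constant.
Step 2: rate₂/rate₁ = 1.9000e-01/1.9000e-01 = 1
Step 3: [A]₂/[A]₁ = 0.41/0.32 = 1.281
Step 4: Since rate ratio ≈ (conc ratio)^0, the reaction is zeroth order.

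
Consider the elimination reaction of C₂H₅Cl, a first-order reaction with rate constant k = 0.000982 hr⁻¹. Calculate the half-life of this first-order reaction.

705.9 hr

Step 1: For a first-order reaction, t₁/₂ = ln(2)/k
Step 2: t₁/₂ = ln(2)/0.000982
Step 3: t₁/₂ = 0.6931/0.000982 = 705.9 hr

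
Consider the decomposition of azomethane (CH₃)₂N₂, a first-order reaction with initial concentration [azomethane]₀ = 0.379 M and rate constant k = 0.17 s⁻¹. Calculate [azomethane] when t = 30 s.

0.002311 M

Step 1: For a first-order reaction: [azomethane] = [azomethane]₀ × e^(-kt)
Step 2: [azomethane] = 0.379 × e^(-0.17 × 30)
Step 3: [azomethane] = 0.379 × e^(-5.1)
Step 4: [azomethane] = 0.379 × 0.00609675 = 0.002311 M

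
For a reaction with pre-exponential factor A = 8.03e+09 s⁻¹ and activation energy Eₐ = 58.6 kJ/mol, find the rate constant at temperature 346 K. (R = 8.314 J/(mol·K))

1.14e+01 s⁻¹

Step 1: Use the Arrhenius equation: k = A × exp(-Eₐ/RT)
Step 2: Convert Eₐ to J/mol: 58.6 kJ/mol = 58600 J/mol
Step 3: Calculate the exponent: -Eₐ/(RT) = -58600/(8.314 × 346) = -20.37096
Step 4: k = 8.03e+09 × exp(-20.37096)
Step 5: k = 8.03e+09 × 1.42234e-09 = 1.1421e+01 s⁻¹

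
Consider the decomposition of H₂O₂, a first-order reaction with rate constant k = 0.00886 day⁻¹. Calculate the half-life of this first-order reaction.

78.23 day

Step 1: For a first-order reaction, t₁/₂ = ln(2)/k
Step 2: t₁/₂ = ln(2)/0.00886
Step 3: t₁/₂ = 0.6931/0.00886 = 78.23 day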